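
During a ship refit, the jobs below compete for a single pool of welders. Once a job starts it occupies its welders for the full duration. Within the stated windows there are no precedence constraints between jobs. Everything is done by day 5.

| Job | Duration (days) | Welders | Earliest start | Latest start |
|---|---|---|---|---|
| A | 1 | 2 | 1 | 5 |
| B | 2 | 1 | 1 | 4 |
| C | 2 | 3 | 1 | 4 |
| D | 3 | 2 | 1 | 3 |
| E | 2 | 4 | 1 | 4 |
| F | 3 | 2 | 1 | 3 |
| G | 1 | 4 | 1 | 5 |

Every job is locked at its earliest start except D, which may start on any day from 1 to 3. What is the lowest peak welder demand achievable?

16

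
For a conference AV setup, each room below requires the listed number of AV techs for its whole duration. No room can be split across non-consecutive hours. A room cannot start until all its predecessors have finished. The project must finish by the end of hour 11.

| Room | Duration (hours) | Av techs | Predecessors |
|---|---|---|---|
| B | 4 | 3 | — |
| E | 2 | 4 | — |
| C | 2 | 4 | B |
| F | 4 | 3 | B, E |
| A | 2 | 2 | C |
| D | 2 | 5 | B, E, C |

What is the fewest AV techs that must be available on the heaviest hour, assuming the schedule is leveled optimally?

7

Early-start (B@1, E@1, C@5, F@5, A@7, D@7) gives peak 10: h1:7  h2:7  h3:3  h4:3  h5:7  h6:7  h7:10  h8:10  h9:0  h10:0  h11:0.
Shift D→9.
Schedule B@1, E@1, C@5, F@5, A@7, D@9: h1:7  h2:7  h3:3  h4:3  h5:7  h6:7  h7:5  h8:5  h9:5  h10:5  h11:0 — peak 7.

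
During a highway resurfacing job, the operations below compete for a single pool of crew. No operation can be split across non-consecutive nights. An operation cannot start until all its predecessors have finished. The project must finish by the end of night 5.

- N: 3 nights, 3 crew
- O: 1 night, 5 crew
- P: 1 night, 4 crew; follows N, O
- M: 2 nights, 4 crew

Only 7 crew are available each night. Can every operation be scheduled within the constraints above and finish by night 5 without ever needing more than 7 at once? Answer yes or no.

Schedule N@1, O@4, P@5, M@1: n1:7  n2:7  n3:3  n4:5  n5:4 — peak 7 ≤ 7.

yes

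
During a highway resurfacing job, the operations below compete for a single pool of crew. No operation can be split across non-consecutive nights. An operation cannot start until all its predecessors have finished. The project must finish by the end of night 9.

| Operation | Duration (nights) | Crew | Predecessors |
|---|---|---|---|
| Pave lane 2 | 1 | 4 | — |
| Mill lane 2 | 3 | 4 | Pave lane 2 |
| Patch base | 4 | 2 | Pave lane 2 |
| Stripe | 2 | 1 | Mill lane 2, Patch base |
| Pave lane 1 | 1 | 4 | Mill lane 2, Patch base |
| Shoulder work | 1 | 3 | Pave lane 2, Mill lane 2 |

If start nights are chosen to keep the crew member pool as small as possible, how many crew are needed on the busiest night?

6

Schedule Pave lane 2@1, Mill lane 2@2, Patch base@2, Stripe@6, Pave lane 1@6, Shoulder work@5: n1:4  n2:6  n3:6  n4:6  n5:5  n6:5  n7:1  n8:0  n9:0 — peak 6.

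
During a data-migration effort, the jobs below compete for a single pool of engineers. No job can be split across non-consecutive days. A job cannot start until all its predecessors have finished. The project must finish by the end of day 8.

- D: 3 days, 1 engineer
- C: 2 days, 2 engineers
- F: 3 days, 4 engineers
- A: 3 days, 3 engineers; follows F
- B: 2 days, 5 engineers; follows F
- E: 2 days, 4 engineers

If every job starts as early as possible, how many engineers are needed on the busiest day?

Early-start schedule: D@1, C@1, F@1, A@4, B@4, E@1.
Load per day: day 1: 11, day 2: 11, day 3: 5, day 4: 8, day 5: 8, day 6: 3, day 7: 0, day 8: 0.
Peak is 11.

11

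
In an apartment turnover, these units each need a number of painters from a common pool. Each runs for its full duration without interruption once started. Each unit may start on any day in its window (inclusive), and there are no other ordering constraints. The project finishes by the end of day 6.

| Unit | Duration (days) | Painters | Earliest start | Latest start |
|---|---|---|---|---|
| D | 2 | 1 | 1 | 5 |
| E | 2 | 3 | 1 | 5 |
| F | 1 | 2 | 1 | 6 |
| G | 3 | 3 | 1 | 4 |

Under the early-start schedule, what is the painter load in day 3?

At early start, day 3 has: G.
Demand: 3 = 3.

3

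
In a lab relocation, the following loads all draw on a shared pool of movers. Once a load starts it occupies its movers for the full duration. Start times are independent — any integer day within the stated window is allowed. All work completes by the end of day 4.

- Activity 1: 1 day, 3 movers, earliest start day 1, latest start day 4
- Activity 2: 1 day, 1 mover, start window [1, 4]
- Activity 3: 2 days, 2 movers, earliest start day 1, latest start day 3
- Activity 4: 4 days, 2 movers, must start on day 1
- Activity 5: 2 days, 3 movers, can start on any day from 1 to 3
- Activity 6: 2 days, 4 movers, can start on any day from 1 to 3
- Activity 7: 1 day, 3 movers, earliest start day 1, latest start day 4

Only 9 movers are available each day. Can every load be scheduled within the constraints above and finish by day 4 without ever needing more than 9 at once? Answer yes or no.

Schedule Activity 1@1, Activity 2@1, Activity 3@1, Activity 4@1, Activity 5@2, Activity 6@3, Activity 7@4: d1:8  d2:7  d3:9  d4:9 — peak 9 ≤ 9.

yes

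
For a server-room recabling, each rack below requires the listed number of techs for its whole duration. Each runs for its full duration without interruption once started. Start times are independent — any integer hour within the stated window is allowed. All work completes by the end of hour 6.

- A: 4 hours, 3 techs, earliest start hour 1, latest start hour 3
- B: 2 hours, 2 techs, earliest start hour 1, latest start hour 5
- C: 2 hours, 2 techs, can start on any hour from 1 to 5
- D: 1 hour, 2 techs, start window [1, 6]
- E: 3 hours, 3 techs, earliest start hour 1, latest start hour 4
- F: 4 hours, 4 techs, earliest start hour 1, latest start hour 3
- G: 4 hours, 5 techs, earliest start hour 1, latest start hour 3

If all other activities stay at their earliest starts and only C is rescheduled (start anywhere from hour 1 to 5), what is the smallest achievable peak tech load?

19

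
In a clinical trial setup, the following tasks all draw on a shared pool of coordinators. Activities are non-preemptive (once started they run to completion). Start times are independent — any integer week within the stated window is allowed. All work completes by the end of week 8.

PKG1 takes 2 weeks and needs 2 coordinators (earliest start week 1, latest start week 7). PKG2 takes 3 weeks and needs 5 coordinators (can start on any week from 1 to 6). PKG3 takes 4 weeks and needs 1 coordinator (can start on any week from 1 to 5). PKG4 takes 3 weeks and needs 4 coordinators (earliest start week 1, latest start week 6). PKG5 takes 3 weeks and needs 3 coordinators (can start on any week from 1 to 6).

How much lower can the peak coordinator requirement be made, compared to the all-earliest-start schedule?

8

Early-start peak: w1:15  w2:15  w3:13  w4:1  w5:0  w6:0  w7:0  w8:0 ⇒ 15.
Leveled (PKG1@1, PKG2@3, PKG3@1, PKG4@6, PKG5@6): w1:3  w2:3  w3:6  w4:6  w5:5  w6:7  w7:7  w8:7 ⇒ 7.
Reduction 15 − 7 = 8.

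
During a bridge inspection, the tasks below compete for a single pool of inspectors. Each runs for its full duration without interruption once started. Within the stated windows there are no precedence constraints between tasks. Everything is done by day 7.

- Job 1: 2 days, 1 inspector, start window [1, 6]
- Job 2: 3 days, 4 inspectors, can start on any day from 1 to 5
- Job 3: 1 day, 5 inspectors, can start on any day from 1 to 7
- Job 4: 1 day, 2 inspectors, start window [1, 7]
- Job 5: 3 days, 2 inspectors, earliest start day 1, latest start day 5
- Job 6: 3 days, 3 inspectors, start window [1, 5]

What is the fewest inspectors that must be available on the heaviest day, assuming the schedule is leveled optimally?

6

Early-start (Job 1@1, Job 2@1, Job 3@1, Job 4@1, Job 5@1, Job 6@1) gives peak 17: d1:17  d2:10  d3:9  d4:0  d5:0  d6:0  d7:0.
Shift Job 3→4, Job 4→3, Job 5→5, Job 6→5.
Schedule Job 1@1, Job 2@1, Job 3@4, Job 4@3, Job 5@5, Job 6@5: d1:5  d2:5  d3:6  d4:5  d5:5  d6:5  d7:5 — peak 6.
Total inspector-days = 36 over 7 days ⇒ peak ≥ ⌈36/7⌉ = 6, so 6 is optimal.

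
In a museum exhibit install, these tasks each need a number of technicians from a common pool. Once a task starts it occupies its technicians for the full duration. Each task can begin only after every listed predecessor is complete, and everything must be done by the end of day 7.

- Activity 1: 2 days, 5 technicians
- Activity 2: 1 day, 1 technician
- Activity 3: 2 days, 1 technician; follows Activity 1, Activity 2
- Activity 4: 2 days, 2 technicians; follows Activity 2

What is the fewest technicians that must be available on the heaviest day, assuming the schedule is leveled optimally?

Early-start (Activity 1@1, Activity 2@1, Activity 3@3, Activity 4@2) gives peak 7: d1:6  d2:7  d3:3  d4:1  d5:0  d6:0  d7:0.
Shift Activity 2→3, Activity 3→4, Activity 4→4.
Schedule Activity 1@1, Activity 2@3, Activity 3@4, Activity 4@4: d1:5  d2:5  d3:1  d4:3  d5:3  d6:0  d7:0 — peak 5.

5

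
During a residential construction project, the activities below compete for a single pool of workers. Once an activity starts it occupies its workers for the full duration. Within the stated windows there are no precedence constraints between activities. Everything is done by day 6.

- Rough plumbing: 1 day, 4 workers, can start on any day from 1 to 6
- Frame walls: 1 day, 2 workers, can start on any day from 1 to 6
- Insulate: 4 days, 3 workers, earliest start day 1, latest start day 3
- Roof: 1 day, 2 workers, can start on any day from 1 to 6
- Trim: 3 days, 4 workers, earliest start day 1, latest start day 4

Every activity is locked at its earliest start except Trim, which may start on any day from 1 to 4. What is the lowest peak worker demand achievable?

11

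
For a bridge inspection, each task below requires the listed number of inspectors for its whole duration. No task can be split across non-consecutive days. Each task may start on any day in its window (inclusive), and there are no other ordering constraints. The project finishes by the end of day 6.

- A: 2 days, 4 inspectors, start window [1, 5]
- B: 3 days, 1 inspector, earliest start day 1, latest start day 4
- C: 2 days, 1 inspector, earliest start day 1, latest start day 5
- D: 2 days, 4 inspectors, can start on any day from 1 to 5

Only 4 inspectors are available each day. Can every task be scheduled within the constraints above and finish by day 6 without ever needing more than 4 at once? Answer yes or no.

no

The minimum achievable peak is 5; 4 < 5, so no feasible schedule stays within the cap.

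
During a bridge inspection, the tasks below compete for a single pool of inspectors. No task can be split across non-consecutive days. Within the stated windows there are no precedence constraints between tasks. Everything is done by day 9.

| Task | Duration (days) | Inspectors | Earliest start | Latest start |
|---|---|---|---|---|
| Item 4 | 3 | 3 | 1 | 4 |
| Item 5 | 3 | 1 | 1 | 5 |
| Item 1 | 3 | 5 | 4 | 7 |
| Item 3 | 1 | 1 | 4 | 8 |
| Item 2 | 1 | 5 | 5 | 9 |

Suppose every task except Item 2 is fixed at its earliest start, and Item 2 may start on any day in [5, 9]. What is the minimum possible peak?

6

Item 2@5: d1:4  d2:4  d3:4  d4:6  d5:10  d6:5  d7:0  d8:0  d9:0 → peak 10
Item 2@6: d1:4  d2:4  d3:4  d4:6  d5:5  d6:10  d7:0  d8:0  d9:0 → peak 10
Item 2@7: d1:4  d2:4  d3:4  d4:6  d5:5  d6:5  d7:5  d8:0  d9:0 → peak 6
Item 2@8: d1:4  d2:4  d3:4  d4:6  d5:5  d6:5  d7:0  d8:5  d9:0 → peak 6
Item 2@9: d1:4  d2:4  d3:4  d4:6  d5:5  d6:5  d7:0  d8:0  d9:5 → peak 6
Best is Item 2@7, peak 6.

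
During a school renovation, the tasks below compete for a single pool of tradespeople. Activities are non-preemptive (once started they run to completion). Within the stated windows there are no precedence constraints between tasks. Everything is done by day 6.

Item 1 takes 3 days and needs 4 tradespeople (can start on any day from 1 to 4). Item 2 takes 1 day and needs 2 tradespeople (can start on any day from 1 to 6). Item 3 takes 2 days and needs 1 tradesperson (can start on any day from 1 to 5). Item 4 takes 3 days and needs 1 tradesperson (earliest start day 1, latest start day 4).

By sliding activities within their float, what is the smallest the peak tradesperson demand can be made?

4

Early-start (Item 1@1, Item 2@1, Item 3@1, Item 4@1) gives peak 8: d1:8  d2:6  d3:5  d4:0  d5:0  d6:0.
Shift Item 2→4, Item 3→4, Item 4→4.
Schedule Item 1@1, Item 2@4, Item 3@4, Item 4@4: d1:4  d2:4  d3:4  d4:4  d5:2  d6:1 — peak 4.
Total tradesperson-days = 19 over 6 days ⇒ peak ≥ ⌈19/6⌉ = 4, so 4 is optimal.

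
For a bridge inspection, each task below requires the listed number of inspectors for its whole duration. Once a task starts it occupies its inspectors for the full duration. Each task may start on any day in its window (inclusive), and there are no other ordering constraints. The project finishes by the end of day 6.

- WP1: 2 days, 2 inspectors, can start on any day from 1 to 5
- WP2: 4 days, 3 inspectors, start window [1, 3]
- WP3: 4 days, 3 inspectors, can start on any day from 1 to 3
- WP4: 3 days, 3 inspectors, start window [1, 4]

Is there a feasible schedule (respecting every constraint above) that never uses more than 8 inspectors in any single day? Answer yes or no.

The minimum achievable peak is 9; 8 < 9, so no feasible schedule stays within the cap.

no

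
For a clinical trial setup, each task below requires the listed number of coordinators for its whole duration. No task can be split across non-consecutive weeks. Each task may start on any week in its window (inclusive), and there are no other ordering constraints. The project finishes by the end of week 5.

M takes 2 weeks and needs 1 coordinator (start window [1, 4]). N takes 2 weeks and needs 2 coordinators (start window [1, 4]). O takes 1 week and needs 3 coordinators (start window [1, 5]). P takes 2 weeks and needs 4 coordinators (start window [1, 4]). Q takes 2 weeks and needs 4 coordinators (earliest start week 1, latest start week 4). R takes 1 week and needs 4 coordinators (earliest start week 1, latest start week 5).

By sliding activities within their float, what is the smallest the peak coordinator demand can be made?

Early-start (M@1, N@1, O@1, P@1, Q@1, R@1) gives peak 18: w1:18  w2:11  w3:0  w4:0  w5:0.
Shift O→3, Q→3, R→5.
Schedule M@1, N@1, O@3, P@1, Q@3, R@5: w1:7  w2:7  w3:7  w4:4  w5:4 — peak 7.

7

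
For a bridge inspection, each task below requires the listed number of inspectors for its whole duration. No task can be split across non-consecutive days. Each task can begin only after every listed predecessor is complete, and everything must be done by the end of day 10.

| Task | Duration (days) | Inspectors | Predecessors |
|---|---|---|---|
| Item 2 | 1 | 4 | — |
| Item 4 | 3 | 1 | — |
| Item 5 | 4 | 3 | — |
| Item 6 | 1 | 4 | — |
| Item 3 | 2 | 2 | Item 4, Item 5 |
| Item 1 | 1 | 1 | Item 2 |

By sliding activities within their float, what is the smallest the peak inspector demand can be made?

Early-start (Item 2@1, Item 4@1, Item 5@1, Item 6@1, Item 3@5, Item 1@2) gives peak 12: d1:12  d2:5  d3:4  d4:3  d5:2  d6:2  d7:0  d8:0  d9:0  d10:0.
Shift Item 4→2, Item 5→2, Item 6→6, Item 3→7, Item 1→5.
Schedule Item 2@1, Item 4@2, Item 5@2, Item 6@6, Item 3@7, Item 1@5: d1:4  d2:4  d3:4  d4:4  d5:4  d6:4  d7:2  d8:2  d9:0  d10:0 — peak 4.

4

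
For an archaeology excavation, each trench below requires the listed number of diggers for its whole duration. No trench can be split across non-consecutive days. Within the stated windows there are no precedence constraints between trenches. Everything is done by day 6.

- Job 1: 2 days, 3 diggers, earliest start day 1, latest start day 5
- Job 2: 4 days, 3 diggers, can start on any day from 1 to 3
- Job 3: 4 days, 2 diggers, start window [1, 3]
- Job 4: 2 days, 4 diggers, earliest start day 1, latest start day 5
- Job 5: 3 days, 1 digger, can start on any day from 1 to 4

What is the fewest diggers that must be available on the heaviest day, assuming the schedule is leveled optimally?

Early-start (Job 1@1, Job 2@1, Job 3@1, Job 4@1, Job 5@1) gives peak 13: d1:13  d2:13  d3:6  d4:5  d5:0  d6:0.
Shift Job 3→3, Job 4→5.
Schedule Job 1@1, Job 2@1, Job 3@3, Job 4@5, Job 5@1: d1:7  d2:7  d3:6  d4:5  d5:6  d6:6 — peak 7.
Total digger-days = 37 over 6 days ⇒ peak ≥ ⌈37/6⌉ = 7, so 7 is optimal.

7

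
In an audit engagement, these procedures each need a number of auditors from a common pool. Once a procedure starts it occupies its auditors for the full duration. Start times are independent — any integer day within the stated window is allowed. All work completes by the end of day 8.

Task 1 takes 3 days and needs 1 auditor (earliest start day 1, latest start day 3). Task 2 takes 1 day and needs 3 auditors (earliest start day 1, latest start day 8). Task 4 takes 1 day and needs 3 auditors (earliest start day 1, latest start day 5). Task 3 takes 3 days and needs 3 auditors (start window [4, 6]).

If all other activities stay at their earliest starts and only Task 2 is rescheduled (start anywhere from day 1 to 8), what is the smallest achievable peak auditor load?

4

Task 2@1: d1:7  d2:1  d3:1  d4:3  d5:3  d6:3  d7:0  d8:0 → peak 7
Task 2@2: d1:4  d2:4  d3:1  d4:3  d5:3  d6:3  d7:0  d8:0 → peak 4
Task 2@3: d1:4  d2:1  d3:4  d4:3  d5:3  d6:3  d7:0  d8:0 → peak 4
Task 2@4: d1:4  d2:1  d3:1  d4:6  d5:3  d6:3  d7:0  d8:0 → peak 6
Task 2@5: d1:4  d2:1  d3:1  d4:3  d5:6  d6:3  d7:0  d8:0 → peak 6
Task 2@6: d1:4  d2:1  d3:1  d4:3  d5:3  d6:6  d7:0  d8:0 → peak 6
Task 2@7: d1:4  d2:1  d3:1  d4:3  d5:3  d6:3  d7:3  d8:0 → peak 4
Task 2@8: d1:4  d2:1  d3:1  d4:3  d5:3  d6:3  d7:0  d8:3 → peak 4
Best is Task 2@2, peak 4.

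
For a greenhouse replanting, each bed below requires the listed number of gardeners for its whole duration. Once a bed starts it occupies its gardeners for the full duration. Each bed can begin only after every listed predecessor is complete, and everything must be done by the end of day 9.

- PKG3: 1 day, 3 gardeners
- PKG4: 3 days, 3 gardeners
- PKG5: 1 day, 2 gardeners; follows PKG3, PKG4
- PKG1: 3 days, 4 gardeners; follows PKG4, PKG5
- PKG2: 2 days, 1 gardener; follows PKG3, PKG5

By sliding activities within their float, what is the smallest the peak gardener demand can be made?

5

Early-start (PKG3@1, PKG4@1, PKG5@4, PKG1@5, PKG2@5) gives peak 6: d1:6  d2:3  d3:3  d4:2  d5:5  d6:5  d7:4  d8:0  d9:0.
Shift PKG4→2, PKG5→5, PKG1→6, PKG2→6.
Schedule PKG3@1, PKG4@2, PKG5@5, PKG1@6, PKG2@6: d1:3  d2:3  d3:3  d4:3  d5:2  d6:5  d7:5  d8:4  d9:0 — peak 5.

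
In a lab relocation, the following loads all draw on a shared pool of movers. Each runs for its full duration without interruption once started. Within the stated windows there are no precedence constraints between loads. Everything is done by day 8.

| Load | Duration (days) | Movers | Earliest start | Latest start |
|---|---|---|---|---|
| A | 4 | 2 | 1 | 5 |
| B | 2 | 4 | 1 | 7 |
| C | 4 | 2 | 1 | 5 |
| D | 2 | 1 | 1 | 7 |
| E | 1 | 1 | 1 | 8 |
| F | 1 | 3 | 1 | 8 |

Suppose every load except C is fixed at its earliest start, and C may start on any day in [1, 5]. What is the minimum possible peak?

11

C@1: d1:13  d2:9  d3:4  d4:4  d5:0  d6:0  d7:0  d8:0 → peak 13
C@2: d1:11  d2:9  d3:4  d4:4  d5:2  d6:0  d7:0  d8:0 → peak 11
C@3: d1:11  d2:7  d3:4  d4:4  d5:2  d6:2  d7:0  d8:0 → peak 11
C@4: d1:11  d2:7  d3:2  d4:4  d5:2  d6:2  d7:2  d8:0 → peak 11
C@5: d1:11  d2:7  d3:2  d4:2  d5:2  d6:2  d7:2  d8:2 → peak 11
Best is C@2, peak 11.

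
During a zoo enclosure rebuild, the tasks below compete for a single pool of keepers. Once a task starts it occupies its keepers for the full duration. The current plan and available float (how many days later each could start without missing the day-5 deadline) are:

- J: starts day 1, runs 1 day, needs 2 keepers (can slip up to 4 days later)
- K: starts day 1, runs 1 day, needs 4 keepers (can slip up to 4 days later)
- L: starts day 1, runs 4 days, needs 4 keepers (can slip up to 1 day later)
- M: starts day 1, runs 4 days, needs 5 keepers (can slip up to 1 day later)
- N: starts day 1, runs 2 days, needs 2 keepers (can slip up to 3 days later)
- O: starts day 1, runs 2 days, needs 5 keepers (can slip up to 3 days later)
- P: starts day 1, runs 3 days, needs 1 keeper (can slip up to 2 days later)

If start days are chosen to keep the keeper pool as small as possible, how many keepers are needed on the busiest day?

Early-start (J@1, K@1, L@1, M@1, N@1, O@1, P@1) gives peak 23: d1:23  d2:17  d3:10  d4:9  d5:0.
Shift M→2, O→4.
Schedule J@1, K@1, L@1, M@2, N@1, O@4, P@1: d1:13  d2:12  d3:10  d4:14  d5:10 — peak 14.

14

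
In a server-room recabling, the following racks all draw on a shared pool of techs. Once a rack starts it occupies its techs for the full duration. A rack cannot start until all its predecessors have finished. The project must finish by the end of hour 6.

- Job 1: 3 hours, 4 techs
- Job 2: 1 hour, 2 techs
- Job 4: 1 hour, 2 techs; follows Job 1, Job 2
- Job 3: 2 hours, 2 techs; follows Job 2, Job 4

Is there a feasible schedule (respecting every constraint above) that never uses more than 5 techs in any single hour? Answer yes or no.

no

The minimum achievable peak is 6; 5 < 6, so no feasible schedule stays within the cap.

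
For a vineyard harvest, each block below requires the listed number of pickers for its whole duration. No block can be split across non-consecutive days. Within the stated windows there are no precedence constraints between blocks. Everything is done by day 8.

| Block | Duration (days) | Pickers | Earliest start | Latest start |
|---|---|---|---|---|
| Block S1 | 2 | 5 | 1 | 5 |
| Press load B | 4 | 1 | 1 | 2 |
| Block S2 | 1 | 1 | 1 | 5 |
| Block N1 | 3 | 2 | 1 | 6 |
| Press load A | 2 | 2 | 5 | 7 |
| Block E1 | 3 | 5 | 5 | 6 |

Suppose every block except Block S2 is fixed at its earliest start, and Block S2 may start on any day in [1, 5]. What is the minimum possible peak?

8

Block S2@1: d1:9  d2:8  d3:3  d4:1  d5:7  d6:7  d7:5  d8:0 → peak 9
Block S2@2: d1:8  d2:9  d3:3  d4:1  d5:7  d6:7  d7:5  d8:0 → peak 9
Block S2@3: d1:8  d2:8  d3:4  d4:1  d5:7  d6:7  d7:5  d8:0 → peak 8
Block S2@4: d1:8  d2:8  d3:3  d4:2  d5:7  d6:7  d7:5  d8:0 → peak 8
Block S2@5: d1:8  d2:8  d3:3  d4:1  d5:8  d6:7  d7:5  d8:0 → peak 8
Best is Block S2@3, peak 8.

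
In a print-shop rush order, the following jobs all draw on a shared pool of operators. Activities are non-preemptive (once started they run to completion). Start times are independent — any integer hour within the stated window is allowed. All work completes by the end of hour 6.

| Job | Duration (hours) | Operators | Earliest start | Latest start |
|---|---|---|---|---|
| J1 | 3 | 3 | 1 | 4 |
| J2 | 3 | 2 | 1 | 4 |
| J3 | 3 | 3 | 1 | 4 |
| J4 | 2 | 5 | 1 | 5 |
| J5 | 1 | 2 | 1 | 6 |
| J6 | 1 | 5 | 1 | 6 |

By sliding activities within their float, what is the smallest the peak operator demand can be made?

Early-start (J1@1, J2@1, J3@1, J4@1, J5@1, J6@1) gives peak 20: h1:20  h2:13  h3:8  h4:0  h5:0  h6:0.
Shift J4→4, J5→4, J6→6.
Schedule J1@1, J2@1, J3@1, J4@4, J5@4, J6@6: h1:8  h2:8  h3:8  h4:7  h5:5  h6:5 — peak 8.

8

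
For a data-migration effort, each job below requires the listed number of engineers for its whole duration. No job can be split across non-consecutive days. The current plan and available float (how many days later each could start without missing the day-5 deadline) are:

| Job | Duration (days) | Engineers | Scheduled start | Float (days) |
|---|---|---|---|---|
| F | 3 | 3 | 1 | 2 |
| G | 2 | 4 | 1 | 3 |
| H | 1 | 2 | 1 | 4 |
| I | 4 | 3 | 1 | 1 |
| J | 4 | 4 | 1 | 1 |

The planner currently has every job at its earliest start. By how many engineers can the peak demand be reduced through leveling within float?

Early-start peak: d1:16  d2:14  d3:10  d4:7  d5:0 ⇒ 16.
Leveled (F@1, G@4, H@1, I@1, J@2): d1:8  d2:10  d3:10  d4:11  d5:8 ⇒ 11.
Reduction 16 − 11 = 5.

5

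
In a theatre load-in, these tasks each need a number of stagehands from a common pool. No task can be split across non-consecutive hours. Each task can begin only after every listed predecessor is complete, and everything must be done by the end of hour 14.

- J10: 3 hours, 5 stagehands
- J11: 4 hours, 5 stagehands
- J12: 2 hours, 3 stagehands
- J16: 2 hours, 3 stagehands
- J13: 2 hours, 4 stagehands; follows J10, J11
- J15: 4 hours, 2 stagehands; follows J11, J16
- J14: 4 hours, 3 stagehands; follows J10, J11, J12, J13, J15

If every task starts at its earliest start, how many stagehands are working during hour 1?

16

At early start, hour 1 has: J10, J11, J12, J16.
Demand: 5 + 5 + 3 + 3 = 16.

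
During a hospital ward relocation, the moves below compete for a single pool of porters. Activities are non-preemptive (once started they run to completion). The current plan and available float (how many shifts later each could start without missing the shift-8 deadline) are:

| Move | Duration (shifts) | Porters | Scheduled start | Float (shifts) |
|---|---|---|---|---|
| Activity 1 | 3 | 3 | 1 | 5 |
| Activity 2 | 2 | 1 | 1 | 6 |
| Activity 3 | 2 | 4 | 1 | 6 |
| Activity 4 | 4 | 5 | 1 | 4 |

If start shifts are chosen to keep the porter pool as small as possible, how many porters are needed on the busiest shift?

7

Early-start (Activity 1@1, Activity 2@1, Activity 3@1, Activity 4@1) gives peak 13: s1:13  s2:13  s3:8  s4:5  s5:0  s6:0  s7:0  s8:0.
Shift Activity 3→3, Activity 4→5.
Schedule Activity 1@1, Activity 2@1, Activity 3@3, Activity 4@5: s1:4  s2:4  s3:7  s4:4  s5:5  s6:5  s7:5  s8:5 — peak 7.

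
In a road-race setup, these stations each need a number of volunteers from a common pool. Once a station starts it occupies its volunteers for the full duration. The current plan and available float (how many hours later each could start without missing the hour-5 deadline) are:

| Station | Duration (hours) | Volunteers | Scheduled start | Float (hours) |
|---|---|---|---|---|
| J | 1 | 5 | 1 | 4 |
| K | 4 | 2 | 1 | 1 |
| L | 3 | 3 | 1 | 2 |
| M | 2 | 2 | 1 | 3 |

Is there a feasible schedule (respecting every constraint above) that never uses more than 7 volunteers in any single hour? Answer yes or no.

yes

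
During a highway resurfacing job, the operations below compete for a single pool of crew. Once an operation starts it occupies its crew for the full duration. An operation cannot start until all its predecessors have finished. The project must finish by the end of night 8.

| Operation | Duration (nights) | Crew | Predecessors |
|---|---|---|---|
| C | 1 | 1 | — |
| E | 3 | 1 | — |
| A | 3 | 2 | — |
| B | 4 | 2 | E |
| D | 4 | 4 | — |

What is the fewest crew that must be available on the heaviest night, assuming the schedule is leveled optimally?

5

Early-start (C@1, E@1, A@1, B@4, D@1) gives peak 8: n1:8  n2:7  n3:7  n4:6  n5:2  n6:2  n7:2  n8:0.
Shift E→2, A→5, B→5.
Schedule C@1, E@2, A@5, B@5, D@1: n1:5  n2:5  n3:5  n4:5  n5:4  n6:4  n7:4  n8:2 — peak 5.
Total crew member-nights = 34 over 8 nights ⇒ peak ≥ ⌈34/8⌉ = 5, so 5 is optimal.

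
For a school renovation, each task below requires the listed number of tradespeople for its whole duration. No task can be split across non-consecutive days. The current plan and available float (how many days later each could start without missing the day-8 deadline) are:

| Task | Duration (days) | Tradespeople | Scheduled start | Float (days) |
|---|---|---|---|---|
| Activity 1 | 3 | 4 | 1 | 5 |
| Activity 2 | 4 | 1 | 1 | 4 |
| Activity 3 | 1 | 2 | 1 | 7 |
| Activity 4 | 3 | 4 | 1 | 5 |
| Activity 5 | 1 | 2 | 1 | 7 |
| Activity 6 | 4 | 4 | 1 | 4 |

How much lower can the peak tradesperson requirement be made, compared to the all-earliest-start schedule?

9

Early-start peak: d1:17  d2:13  d3:13  d4:5  d5:0  d6:0  d7:0  d8:0 ⇒ 17.
Leveled (Activity 1@1, Activity 2@1, Activity 3@1, Activity 4@4, Activity 5@2, Activity 6@5): d1:7  d2:7  d3:5  d4:5  d5:8  d6:8  d7:4  d8:4 ⇒ 8.
Reduction 17 − 8 = 9.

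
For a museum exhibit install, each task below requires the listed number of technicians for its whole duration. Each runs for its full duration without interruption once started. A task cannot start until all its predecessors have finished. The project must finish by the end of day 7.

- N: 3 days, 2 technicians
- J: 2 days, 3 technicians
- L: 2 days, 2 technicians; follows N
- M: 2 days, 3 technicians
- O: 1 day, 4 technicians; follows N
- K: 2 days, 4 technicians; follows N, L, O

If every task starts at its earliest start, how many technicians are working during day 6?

At early start, day 6 has: K.
Demand: 4 = 4.

4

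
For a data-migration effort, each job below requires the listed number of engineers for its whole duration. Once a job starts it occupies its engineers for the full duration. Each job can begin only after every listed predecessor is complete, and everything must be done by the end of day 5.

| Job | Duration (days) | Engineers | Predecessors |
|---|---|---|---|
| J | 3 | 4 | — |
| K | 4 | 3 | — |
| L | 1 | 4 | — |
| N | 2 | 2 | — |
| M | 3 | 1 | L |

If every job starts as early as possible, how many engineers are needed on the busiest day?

13

Early-start schedule: J@1, K@1, L@1, N@1, M@2.
Load per day: day 1: 13, day 2: 10, day 3: 8, day 4: 4, day 5: 0.
Peak is 13.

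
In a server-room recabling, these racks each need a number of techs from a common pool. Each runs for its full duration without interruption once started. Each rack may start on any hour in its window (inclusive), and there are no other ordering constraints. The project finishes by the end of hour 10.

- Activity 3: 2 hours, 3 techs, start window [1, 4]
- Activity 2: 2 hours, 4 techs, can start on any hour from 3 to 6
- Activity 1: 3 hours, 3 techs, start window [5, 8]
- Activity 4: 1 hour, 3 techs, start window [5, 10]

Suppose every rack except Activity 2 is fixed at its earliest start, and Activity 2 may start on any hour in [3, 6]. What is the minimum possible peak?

6

Activity 2@3: h1:3  h2:3  h3:4  h4:4  h5:6  h6:3  h7:3  h8:0  h9:0  h10:0 → peak 6
Activity 2@4: h1:3  h2:3  h3:0  h4:4  h5:10  h6:3  h7:3  h8:0  h9:0  h10:0 → peak 10
Activity 2@5: h1:3  h2:3  h3:0  h4:0  h5:10  h6:7  h7:3  h8:0  h9:0  h10:0 → peak 10
Activity 2@6: h1:3  h2:3  h3:0  h4:0  h5:6  h6:7  h7:7  h8:0  h9:0  h10:0 → peak 7
Best is Activity 2@3, peak 6.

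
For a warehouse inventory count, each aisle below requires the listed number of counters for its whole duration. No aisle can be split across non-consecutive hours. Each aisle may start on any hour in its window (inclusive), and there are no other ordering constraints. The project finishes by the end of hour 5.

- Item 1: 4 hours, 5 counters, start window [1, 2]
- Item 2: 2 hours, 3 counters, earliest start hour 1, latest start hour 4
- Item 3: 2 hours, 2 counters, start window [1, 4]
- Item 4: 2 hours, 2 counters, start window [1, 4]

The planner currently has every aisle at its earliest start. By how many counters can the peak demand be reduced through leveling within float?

3

Early-start peak: h1:12  h2:12  h3:5  h4:5  h5:0 ⇒ 12.
Leveled (Item 1@1, Item 2@1, Item 3@3, Item 4@3): h1:8  h2:8  h3:9  h4:9  h5:0 ⇒ 9.
Reduction 12 − 9 = 3.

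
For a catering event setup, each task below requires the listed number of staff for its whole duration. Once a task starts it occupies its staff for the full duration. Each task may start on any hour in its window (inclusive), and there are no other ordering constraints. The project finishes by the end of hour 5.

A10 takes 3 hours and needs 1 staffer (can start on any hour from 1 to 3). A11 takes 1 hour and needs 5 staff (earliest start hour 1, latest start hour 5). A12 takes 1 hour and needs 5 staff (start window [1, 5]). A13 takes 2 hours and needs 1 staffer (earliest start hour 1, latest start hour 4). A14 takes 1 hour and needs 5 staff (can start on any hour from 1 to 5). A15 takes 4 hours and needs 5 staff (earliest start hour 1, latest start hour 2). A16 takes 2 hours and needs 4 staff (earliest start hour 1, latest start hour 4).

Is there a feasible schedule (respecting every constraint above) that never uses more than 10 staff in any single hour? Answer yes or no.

The minimum achievable peak is 11; 10 < 11, so no feasible schedule stays within the cap.

no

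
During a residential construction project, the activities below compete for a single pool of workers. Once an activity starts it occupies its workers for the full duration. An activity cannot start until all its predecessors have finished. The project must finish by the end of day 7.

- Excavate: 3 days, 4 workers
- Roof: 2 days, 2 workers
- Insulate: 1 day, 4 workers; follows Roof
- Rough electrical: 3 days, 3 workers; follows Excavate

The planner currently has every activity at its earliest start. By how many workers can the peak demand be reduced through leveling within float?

Early-start peak: d1:6  d2:6  d3:8  d4:3  d5:3  d6:3  d7:0 ⇒ 8.
Leveled (Excavate@1, Roof@4, Insulate@7, Rough electrical@4): d1:4  d2:4  d3:4  d4:5  d5:5  d6:3  d7:4 ⇒ 5.
Reduction 8 − 5 = 3.

3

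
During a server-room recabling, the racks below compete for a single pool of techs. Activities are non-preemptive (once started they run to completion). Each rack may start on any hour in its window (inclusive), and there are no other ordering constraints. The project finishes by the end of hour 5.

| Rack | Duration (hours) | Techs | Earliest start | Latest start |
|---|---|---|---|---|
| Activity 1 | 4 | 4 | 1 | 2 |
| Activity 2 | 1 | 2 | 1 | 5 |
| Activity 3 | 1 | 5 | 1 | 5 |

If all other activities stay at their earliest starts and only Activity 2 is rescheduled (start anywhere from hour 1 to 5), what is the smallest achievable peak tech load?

9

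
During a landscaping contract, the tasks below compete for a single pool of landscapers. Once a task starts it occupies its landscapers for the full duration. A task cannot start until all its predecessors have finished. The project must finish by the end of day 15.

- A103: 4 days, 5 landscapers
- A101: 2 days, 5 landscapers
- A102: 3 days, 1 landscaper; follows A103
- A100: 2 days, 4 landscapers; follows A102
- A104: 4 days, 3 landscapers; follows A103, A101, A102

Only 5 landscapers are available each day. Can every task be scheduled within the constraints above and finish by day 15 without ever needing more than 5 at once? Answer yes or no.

yes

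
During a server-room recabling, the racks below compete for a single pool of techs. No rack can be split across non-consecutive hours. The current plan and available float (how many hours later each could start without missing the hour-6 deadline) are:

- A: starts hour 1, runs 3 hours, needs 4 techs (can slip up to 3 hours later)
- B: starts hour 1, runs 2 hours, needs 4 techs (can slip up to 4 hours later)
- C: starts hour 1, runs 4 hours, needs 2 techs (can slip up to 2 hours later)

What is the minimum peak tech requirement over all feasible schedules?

6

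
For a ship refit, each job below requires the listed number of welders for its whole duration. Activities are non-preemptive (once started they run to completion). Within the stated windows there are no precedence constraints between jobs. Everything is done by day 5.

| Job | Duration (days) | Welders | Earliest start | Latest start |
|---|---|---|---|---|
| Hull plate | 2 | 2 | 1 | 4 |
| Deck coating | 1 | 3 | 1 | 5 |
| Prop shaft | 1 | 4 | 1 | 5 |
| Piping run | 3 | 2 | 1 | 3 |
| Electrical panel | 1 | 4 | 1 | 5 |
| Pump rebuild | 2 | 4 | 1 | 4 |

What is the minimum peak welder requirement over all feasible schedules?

6

Early-start (Hull plate@1, Deck coating@1, Prop shaft@1, Piping run@1, Electrical panel@1, Pump rebuild@1) gives peak 19: d1:19  d2:8  d3:2  d4:0  d5:0.
Shift Prop shaft→2, Piping run→3, Electrical panel→3, Pump rebuild→4.
Schedule Hull plate@1, Deck coating@1, Prop shaft@2, Piping run@3, Electrical panel@3, Pump rebuild@4: d1:5  d2:6  d3:6  d4:6  d5:6 — peak 6.
Total welder-days = 29 over 5 days ⇒ peak ≥ ⌈29/5⌉ = 6, so 6 is optimal.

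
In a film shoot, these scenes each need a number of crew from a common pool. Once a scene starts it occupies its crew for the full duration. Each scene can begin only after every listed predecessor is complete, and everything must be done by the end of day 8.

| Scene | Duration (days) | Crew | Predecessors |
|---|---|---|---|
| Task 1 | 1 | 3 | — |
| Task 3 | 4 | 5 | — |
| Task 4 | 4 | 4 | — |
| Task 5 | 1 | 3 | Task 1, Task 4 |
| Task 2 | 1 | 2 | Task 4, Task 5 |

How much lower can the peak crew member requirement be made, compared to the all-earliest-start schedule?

4

Early-start peak: d1:12  d2:9  d3:9  d4:9  d5:3  d6:2  d7:0  d8:0 ⇒ 12.
Leveled (Task 1@1, Task 3@5, Task 4@1, Task 5@5, Task 2@6): d1:7  d2:4  d3:4  d4:4  d5:8  d6:7  d7:5  d8:5 ⇒ 8.
Reduction 12 − 8 = 4.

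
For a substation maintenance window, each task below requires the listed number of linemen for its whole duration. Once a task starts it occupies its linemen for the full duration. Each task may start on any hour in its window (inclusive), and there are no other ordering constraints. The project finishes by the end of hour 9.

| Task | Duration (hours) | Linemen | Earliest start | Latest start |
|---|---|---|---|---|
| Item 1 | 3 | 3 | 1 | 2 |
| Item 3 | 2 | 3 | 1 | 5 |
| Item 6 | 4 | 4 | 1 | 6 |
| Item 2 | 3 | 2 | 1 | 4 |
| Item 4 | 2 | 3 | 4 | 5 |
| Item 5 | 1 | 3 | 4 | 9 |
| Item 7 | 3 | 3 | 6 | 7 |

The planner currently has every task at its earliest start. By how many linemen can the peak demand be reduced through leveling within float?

Early-start peak: h1:12  h2:12  h3:9  h4:10  h5:3  h6:3  h7:3  h8:3  h9:0 ⇒ 12.
Leveled (Item 1@1, Item 3@1, Item 6@6, Item 2@3, Item 4@4, Item 5@6, Item 7@7): h1:6  h2:6  h3:5  h4:5  h5:5  h6:7  h7:7  h8:7  h9:7 ⇒ 7.
Reduction 12 − 7 = 5.

5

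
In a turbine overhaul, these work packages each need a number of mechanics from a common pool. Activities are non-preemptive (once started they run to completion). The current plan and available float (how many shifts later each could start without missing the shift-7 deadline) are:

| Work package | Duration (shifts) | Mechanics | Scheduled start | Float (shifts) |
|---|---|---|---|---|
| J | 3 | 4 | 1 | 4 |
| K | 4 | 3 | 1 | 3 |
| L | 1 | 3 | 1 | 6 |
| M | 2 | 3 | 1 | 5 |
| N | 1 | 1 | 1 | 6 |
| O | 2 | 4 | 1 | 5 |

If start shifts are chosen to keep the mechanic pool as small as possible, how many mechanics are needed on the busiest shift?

Early-start (J@1, K@1, L@1, M@1, N@1, O@1) gives peak 18: s1:18  s2:14  s3:7  s4:3  s5:0  s6:0  s7:0.
Shift L→4, M→5, N→4, O→5.
Schedule J@1, K@1, L@4, M@5, N@4, O@5: s1:7  s2:7  s3:7  s4:7  s5:7  s6:7  s7:0 — peak 7.

7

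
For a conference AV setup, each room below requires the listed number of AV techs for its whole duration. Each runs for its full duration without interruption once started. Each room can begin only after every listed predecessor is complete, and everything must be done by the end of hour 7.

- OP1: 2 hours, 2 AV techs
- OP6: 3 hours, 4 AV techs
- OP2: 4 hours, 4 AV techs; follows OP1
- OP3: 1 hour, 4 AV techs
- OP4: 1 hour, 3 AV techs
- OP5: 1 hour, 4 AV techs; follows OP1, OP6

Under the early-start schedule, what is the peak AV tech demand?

13

Early-start schedule: OP1@1, OP6@1, OP2@3, OP3@1, OP4@1, OP5@4.
Load per hour: hour 1: 13, hour 2: 6, hour 3: 8, hour 4: 8, hour 5: 4, hour 6: 4, hour 7: 0.
Peak is 13.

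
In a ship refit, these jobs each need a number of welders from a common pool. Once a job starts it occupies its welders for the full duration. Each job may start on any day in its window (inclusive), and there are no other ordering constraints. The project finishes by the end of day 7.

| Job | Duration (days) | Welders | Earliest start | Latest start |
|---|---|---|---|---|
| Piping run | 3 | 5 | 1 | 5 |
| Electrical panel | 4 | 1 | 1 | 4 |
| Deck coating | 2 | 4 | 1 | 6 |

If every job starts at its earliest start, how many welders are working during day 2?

10

At early start, day 2 has: Piping run, Electrical panel, Deck coating.
Demand: 5 + 1 + 4 = 10.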